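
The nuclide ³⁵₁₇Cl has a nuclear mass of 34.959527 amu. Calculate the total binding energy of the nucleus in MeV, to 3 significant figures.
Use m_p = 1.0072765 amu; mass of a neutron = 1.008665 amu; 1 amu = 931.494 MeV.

298 MeV

Σm = 17·m_p + 18·m_n = 17.1237005 + 18.155970 = 35.2796705 amu
Δm = 35.2796705 − 34.959527 = 0.3201435 amu
Converting to energy: 0.3201435 amu × 931.494 MeV/amu = 298.212 MeV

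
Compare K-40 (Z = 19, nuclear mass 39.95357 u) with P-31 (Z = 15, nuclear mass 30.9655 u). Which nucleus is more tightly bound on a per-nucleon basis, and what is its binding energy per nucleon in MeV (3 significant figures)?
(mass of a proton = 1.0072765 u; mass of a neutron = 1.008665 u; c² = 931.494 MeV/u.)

K-40; 8.54 MeV/nucleon

K-40: Σm = 19(1.0072765) + 21(1.008665) = 40.3202185 u; Δm = 0.3666485 u; E_B = 341.53 MeV; E_B/A = 8.538 MeV
P-31: Σm = 15(1.0072765) + 16(1.008665) = 31.2477875 u; Δm = 0.2822875 u; E_B = 262.95 MeV; E_B/A = 8.482 MeV
K-40 has the higher binding energy per nucleon, so it is the more tightly bound nucleus.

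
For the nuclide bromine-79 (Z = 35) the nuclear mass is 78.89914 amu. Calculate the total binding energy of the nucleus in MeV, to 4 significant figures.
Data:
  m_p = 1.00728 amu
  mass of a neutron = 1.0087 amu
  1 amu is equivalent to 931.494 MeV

Total constituent mass: 35 × 1.00728 + 44 × 1.0087 = 79.63760 amu
Mass defect Δm = 79.63760 − 78.89914 = 0.73846 amu
E_B = 0.73846 × 931.494 = 687.871 MeV

687.9 MeV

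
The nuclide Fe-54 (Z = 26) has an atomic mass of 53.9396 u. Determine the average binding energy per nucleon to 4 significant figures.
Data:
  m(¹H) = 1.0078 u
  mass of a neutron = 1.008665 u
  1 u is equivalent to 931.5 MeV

Z = 26, so N = A − Z = 54 − 26 = 28.
Σm = 26·m(¹H) + 28·m_n = 26.2028 + 28.242620 = 54.445420 u
Δm = 54.445420 − 53.9396 = 0.505820 u
Converting to energy: 0.505820 u × 931.5 MeV/u = 471.171 MeV
BE/A = 471.171 MeV / 54 = 8.725 MeV/nucleon

8.725 MeV/nucleon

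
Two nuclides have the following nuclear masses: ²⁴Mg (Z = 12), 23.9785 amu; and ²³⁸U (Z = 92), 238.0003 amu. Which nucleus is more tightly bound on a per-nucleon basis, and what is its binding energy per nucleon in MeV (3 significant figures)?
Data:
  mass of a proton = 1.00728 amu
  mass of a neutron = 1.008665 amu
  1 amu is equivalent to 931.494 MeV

²⁴Mg; 8.26 MeV/nucleon

²⁴Mg: Σm = 12(1.00728) + 12(1.008665) = 24.191340 amu; Δm = 0.212840 amu; E_B = 198.26 MeV; E_B/A = 8.261 MeV
²³⁸U: Σm = 92(1.00728) + 146(1.008665) = 239.934850 amu; Δm = 1.934550 amu; E_B = 1802.02 MeV; E_B/A = 7.572 MeV
²⁴Mg has the higher binding energy per nucleon, so it is the more tightly bound nucleus.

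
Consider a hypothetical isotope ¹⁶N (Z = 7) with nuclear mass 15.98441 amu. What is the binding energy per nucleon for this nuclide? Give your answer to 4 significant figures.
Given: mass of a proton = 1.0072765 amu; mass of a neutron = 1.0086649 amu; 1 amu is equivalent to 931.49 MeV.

The nucleus contains 7 protons and 16 − 7 = 9 neutrons.
Total constituent mass: 7 × 1.0072765 + 9 × 1.0086649 = 16.1289196 amu
Δm = 16.1289196 − 15.98441 = 0.1445096 amu
Converting to energy: 0.1445096 amu × 931.49 MeV/amu = 134.609 MeV
Dividing by A = 16 gives 8.413 MeV per nucleon.

8.413 MeV/nucleon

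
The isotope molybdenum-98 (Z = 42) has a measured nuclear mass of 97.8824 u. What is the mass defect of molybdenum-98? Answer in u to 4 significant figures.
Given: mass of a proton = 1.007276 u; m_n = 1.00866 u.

Σm = 42·m_p + 56·m_n = 42.305592 + 56.48496 = 98.790552 u
Mass defect Δm = 98.790552 − 97.8824 = 0.908152 u

0.9082 u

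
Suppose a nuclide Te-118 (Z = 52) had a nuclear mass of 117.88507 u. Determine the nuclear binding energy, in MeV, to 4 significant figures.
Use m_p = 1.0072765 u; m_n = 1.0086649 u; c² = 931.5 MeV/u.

992.2 MeV

The nucleus contains 52 protons and 118 − 52 = 66 neutrons.
Mass of separated nucleons = 52(1.0072765) + 66(1.0086649) = 52.3783780 + 66.5718834 = 118.9502614 u
Δm = 118.9502614 − 117.88507 = 1.0651914 u
Binding energy = Δm·c² = 1.0651914 × 931.5 MeV/u = 992.226 MeV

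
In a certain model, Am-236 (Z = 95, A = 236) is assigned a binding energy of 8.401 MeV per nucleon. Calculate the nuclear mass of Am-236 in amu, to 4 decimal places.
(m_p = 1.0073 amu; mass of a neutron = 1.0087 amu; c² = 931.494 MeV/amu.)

235.7918 amu

Total binding energy = 236 × 8.401 = 1982.636 MeV
Mass defect = 1982.636 MeV / (931.494 MeV/amu) = 2.128447 amu
Constituent mass = 95(1.0073) + 141(1.0087) = 237.9202 amu
Nuclear mass = 237.9202 − 2.128447 = 235.791753 amu ≈ 235.7918 amu (to 4 decimal places)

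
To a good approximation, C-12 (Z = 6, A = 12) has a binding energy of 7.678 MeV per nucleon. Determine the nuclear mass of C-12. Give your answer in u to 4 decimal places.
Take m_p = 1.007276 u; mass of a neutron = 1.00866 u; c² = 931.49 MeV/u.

11.9967 u

Total binding energy = 12 × 7.678 = 92.136 MeV
Mass defect = 92.136 MeV / (931.49 MeV/u) = 0.098912 u
Constituent mass = 6(1.007276) + 6(1.00866) = 12.095616 u
Nuclear mass = 12.095616 − 0.098912 = 11.996704 u ≈ 11.9967 u (to 4 decimal places)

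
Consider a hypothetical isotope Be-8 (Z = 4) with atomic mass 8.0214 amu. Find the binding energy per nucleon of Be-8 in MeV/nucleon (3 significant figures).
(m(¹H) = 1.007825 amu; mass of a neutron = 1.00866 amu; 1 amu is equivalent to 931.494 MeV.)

With 4 protons and 4 neutrons (A = 8):
Total constituent mass: 4 × 1.007825 + 4 × 1.00866 = 8.065940 amu
Mass defect Δm = 8.065940 − 8.0214 = 0.044540 amu
Binding energy = Δm·c² = 0.044540 × 931.494 MeV/amu = 41.4887 MeV
BE/A = 41.4887 MeV / 8 = 5.186 MeV/nucleon

5.19 MeV/nucleon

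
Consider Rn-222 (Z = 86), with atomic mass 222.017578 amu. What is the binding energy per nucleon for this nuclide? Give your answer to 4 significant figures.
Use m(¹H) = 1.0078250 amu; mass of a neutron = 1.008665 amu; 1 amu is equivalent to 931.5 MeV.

With 86 protons and 136 neutrons (A = 222):
Mass of separated nucleons = 86(1.0078250) + 136(1.008665) = 86.6729500 + 137.178440 = 223.8513900 amu
The mass defect is 223.8513900 − 222.017578 = 1.8338120 amu.
Converting to energy: 1.8338120 amu × 931.5 MeV/amu = 1708.20 MeV
Dividing by A = 222 gives 7.695 MeV per nucleon.

7.695 MeV/nucleon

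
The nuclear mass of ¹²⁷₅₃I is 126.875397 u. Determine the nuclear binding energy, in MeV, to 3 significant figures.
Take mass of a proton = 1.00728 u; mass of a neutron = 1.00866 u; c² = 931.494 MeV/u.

Total constituent mass: 53 × 1.00728 + 74 × 1.00866 = 128.02668 u
Mass defect Δm = 128.02668 − 126.875397 = 1.151283 u
E_B = 1.151283 × 931.494 = 1072.41 MeV

1070 MeV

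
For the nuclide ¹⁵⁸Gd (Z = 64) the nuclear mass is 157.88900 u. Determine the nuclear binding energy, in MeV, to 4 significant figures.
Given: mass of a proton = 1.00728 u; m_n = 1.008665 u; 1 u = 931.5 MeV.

1296 MeV

Total constituent mass: 64 × 1.00728 + 94 × 1.008665 = 159.280430 u
The mass defect is 159.280430 − 157.88900 = 1.391430 u.
E_B = 1.391430 × 931.5 = 1296.12 MeV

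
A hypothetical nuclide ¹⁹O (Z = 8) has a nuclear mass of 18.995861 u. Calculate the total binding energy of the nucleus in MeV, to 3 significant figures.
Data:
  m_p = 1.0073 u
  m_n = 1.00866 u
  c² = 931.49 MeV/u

Mass of separated nucleons = 8(1.0073) + 11(1.00866) = 8.0584 + 11.09526 = 19.15366 u
Δm = 19.15366 − 18.995861 = 0.157799 u
E_B = 0.157799 × 931.49 = 146.988 MeV

147 MeV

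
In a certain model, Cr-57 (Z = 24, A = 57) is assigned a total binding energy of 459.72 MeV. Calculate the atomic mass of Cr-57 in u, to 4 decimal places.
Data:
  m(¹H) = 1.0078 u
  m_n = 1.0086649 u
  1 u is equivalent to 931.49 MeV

56.9796 u

Mass defect = 459.72 MeV / (931.49 MeV/u) = 0.493532 u
Constituent mass = 24(1.0078) + 33(1.0086649) = 57.4731417 u
Atomic mass = 57.4731417 − 0.493532 = 56.9796097 u ≈ 56.9796 u (to 4 decimal places)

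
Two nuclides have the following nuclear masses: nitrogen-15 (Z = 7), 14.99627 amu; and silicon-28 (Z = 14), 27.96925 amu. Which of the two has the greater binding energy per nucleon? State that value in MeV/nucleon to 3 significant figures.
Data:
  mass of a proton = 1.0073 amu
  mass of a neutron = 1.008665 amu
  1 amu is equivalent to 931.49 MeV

nitrogen-15: Σm = 7(1.0073) + 8(1.008665) = 15.120420 amu; Δm = 0.124150 amu; E_B = 115.644 MeV; E_B/A = 7.710 MeV
silicon-28: Σm = 14(1.0073) + 14(1.008665) = 28.223510 amu; Δm = 0.254260 amu; E_B = 236.84 MeV; E_B/A = 8.459 MeV
silicon-28 has the higher binding energy per nucleon, so it is the more tightly bound nucleus.

silicon-28; 8.46 MeV/nucleon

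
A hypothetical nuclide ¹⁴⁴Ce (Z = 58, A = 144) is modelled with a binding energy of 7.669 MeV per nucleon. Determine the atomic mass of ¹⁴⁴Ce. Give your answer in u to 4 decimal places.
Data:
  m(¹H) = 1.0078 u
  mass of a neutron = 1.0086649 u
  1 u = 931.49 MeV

144.0120 u

Total binding energy = 144 × 7.669 = 1104.336 MeV
Mass defect = 1104.336 MeV / (931.49 MeV/u) = 1.185559 u
Constituent mass = 58(1.0078) + 86(1.0086649) = 145.1975814 u
Atomic mass = 145.1975814 − 1.185559 = 144.0120224 u ≈ 144.0120 u (to 4 decimal places)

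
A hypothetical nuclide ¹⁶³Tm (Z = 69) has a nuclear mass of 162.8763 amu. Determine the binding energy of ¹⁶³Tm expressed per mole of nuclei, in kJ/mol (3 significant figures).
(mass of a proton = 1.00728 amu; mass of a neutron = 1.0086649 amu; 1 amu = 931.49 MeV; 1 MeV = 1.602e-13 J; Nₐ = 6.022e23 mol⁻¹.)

1.29e+11 kJ/mol

Total constituent mass: 69 × 1.00728 + 94 × 1.0086649 = 164.3168206 amu
Δm = 164.3168206 − 162.8763 = 1.4405206 amu
Binding energy = Δm·c² = 1.4405206 × 931.49 MeV/amu = 1341.83 MeV
Per nucleus in joules: 1341.83 MeV × 1.602e-13 J/MeV = 2.1496e-10 J
Per mole: 2.1496e-10 J × 6.022e23 mol⁻¹ = 1.2945e+14 J/mol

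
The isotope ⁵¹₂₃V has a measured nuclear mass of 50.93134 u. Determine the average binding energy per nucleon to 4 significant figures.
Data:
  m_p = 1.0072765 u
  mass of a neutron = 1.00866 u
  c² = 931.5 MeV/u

The nucleus contains 23 protons and 51 − 23 = 28 neutrons.
Total constituent mass: 23 × 1.0072765 + 28 × 1.00866 = 51.4098395 u
Δm = 51.4098395 − 50.93134 = 0.4784995 u
Converting to energy: 0.4784995 u × 931.5 MeV/u = 445.722 MeV
Dividing by A = 51 gives 8.740 MeV per nucleon.

8.740 MeV/nucleon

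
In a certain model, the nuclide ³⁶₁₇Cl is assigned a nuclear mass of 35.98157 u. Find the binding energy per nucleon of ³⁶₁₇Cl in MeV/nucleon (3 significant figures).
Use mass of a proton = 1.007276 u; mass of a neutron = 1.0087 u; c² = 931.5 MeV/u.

With 17 protons and 19 neutrons (A = 36):
Total constituent mass: 17 × 1.007276 + 19 × 1.0087 = 36.288992 u
The mass defect is 36.288992 − 35.98157 = 0.307422 u.
E_B = 0.307422 × 931.5 = 286.3636 MeV
Dividing by A = 36 gives 7.9545 MeV per nucleon.

7.95 MeV/nucleon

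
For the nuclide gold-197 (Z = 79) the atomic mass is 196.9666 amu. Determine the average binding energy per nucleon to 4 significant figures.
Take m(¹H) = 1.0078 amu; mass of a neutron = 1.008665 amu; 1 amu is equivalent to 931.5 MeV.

7.906 MeV/nucleon

Total constituent mass: 79 × 1.0078 + 118 × 1.008665 = 198.638670 amu
Mass defect Δm = 198.638670 − 196.9666 = 1.672070 amu
Binding energy = Δm·c² = 1.672070 × 931.5 MeV/amu = 1557.53 MeV
Per nucleon: 1557.53 / 197 = 7.906 MeV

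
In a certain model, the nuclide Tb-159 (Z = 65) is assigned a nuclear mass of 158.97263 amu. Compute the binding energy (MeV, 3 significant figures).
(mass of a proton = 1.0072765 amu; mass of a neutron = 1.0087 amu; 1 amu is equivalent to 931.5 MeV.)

With 65 protons and 94 neutrons (A = 159):
Total constituent mass: 65 × 1.0072765 + 94 × 1.0087 = 160.2907725 amu
The mass defect is 160.2907725 − 158.97263 = 1.3181425 amu.
Converting to energy: 1.3181425 amu × 931.5 MeV/amu = 1227.85 MeV

1230 MeV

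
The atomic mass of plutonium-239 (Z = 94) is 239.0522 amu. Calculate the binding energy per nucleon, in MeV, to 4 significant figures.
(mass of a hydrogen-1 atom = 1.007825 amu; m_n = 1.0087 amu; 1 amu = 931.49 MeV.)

7.580 MeV/nucleon

Z = 94, so N = A − Z = 239 − 94 = 145.
Σm = 94·m(¹H) + 145·m_n = 94.735550 + 146.2615 = 240.997050 amu
The mass defect is 240.997050 − 239.0522 = 1.944850 amu.
Converting to energy: 1.944850 amu × 931.49 MeV/amu = 1811.61 MeV
Per nucleon: 1811.61 / 239 = 7.580 MeV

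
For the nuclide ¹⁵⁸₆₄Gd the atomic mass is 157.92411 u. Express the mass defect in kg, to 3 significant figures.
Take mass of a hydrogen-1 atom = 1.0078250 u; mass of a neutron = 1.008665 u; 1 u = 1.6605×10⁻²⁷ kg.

2.31e-27 kg

Mass of separated nucleons = 64(1.0078250) + 94(1.008665) = 64.5008000 + 94.814510 = 159.3153100 u
Mass defect Δm = 159.3153100 − 157.92411 = 1.3912000 u
In SI units: 1.3912000 u × 1.6605×10⁻²⁷ kg/u = 2.3101e-27 kg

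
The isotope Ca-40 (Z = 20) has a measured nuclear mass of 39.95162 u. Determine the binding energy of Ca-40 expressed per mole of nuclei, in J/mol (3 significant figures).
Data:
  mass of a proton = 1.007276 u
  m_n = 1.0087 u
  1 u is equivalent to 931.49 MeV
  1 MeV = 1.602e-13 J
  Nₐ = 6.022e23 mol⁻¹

3.31e+13 J/mol

Σm = 20·m_p + 20·m_n = 20.145520 + 20.1740 = 40.319520 u
The mass defect is 40.319520 − 39.95162 = 0.367900 u.
Binding energy = Δm·c² = 0.367900 × 931.49 MeV/u = 342.695 MeV
Per nucleus in joules: 342.695 MeV × 1.602e-13 J/MeV = 5.4900e-11 J
Per mole: 5.4900e-11 J × 6.022e23 mol⁻¹ = 3.3061e+13 J/mol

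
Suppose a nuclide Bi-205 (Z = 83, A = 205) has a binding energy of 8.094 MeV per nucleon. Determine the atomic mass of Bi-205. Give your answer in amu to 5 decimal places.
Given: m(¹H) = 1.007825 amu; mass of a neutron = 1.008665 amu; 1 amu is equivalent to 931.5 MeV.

204.92532 amu

Total binding energy = 205 × 8.094 = 1659.270 MeV
Mass defect = 1659.270 MeV / (931.5 MeV/amu) = 1.7812882 amu
Constituent mass = 83(1.007825) + 122(1.008665) = 206.706605 amu
Atomic mass = 206.706605 − 1.7812882 = 204.9253168 amu ≈ 204.92532 amu (to 5 decimal places)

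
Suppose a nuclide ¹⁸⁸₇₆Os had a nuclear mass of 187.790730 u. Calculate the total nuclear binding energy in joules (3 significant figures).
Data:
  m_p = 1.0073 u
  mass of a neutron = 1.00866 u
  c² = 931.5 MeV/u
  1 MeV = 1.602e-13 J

2.59e-10 J

The nucleus contains 76 protons and 188 − 76 = 112 neutrons.
Total constituent mass: 76 × 1.0073 + 112 × 1.00866 = 189.52472 u
The mass defect is 189.52472 − 187.790730 = 1.733990 u.
E_B = 1.733990 × 931.5 = 1615.21 MeV
In joules: 1615.21 MeV × 1.602e-13 J/MeV = 2.5876e-10 J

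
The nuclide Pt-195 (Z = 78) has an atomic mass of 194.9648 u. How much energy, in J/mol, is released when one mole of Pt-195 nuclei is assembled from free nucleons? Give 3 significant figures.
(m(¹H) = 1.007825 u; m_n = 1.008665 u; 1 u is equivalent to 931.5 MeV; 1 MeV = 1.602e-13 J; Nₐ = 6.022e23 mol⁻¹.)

The nucleus contains 78 protons and 195 − 78 = 117 neutrons.
Total constituent mass: 78 × 1.007825 + 117 × 1.008665 = 196.624155 u
Mass defect Δm = 196.624155 − 194.9648 = 1.659355 u
Converting to energy: 1.659355 u × 931.5 MeV/u = 1545.69 MeV
Per nucleus in joules: 1545.69 MeV × 1.602e-13 J/MeV = 2.4762e-10 J
Per mole: 2.4762e-10 J × 6.022e23 mol⁻¹ = 1.4912e+14 J/mol

1.49e+14 J/mol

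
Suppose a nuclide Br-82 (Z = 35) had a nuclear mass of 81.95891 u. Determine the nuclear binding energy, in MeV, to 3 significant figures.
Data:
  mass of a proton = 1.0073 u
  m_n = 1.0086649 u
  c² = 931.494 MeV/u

656 MeV

The nucleus contains 35 protons and 82 − 35 = 47 neutrons.
Mass of separated nucleons = 35(1.0073) + 47(1.0086649) = 35.2555 + 47.4072503 = 82.6627503 u
Mass defect Δm = 82.6627503 − 81.95891 = 0.7038403 u
Converting to energy: 0.7038403 u × 931.494 MeV/u = 655.623 MeV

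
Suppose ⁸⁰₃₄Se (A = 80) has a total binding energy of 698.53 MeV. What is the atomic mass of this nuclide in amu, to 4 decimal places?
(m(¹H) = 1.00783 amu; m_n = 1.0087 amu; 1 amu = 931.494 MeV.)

Mass defect = 698.53 MeV / (931.494 MeV/amu) = 0.749903 amu
Constituent mass = 34(1.00783) + 46(1.0087) = 80.66642 amu
Atomic mass = 80.66642 − 0.749903 = 79.916517 amu ≈ 79.9165 amu (to 4 decimal places)

79.9165 amu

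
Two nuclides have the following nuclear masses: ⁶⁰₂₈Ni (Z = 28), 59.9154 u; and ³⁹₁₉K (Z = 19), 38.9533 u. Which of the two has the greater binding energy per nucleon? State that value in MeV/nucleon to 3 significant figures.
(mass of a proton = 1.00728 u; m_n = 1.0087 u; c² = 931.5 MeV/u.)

⁶⁰₂₈Ni: Σm = 28(1.00728) + 32(1.0087) = 60.48224 u; Δm = 0.56684 u; E_B = 528.01 MeV; E_B/A = 8.800 MeV
³⁹₁₉K: Σm = 19(1.00728) + 20(1.0087) = 39.31232 u; Δm = 0.35902 u; E_B = 334.43 MeV; E_B/A = 8.575 MeV
⁶⁰₂₈Ni has the higher binding energy per nucleon, so it is the more tightly bound nucleus.

⁶⁰₂₈Ni; 8.80 MeV/nucleon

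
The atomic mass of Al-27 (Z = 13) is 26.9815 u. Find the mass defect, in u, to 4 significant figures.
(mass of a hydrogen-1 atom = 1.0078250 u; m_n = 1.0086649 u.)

0.2415 u

With 13 protons and 14 neutrons (A = 27):
Σm = 13·m(¹H) + 14·m_n = 13.1017250 + 14.1213086 = 27.2230336 u
The mass defect is 27.2230336 − 26.9815 = 0.2415336 u.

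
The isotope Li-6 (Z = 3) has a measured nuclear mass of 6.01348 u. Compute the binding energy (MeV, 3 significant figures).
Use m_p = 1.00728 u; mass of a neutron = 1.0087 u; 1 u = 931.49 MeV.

32.1 MeV

Total constituent mass: 3 × 1.00728 + 3 × 1.0087 = 6.04794 u
The mass defect is 6.04794 − 6.01348 = 0.03446 u.
Binding energy = Δm·c² = 0.03446 × 931.49 MeV/u = 32.0991 MeV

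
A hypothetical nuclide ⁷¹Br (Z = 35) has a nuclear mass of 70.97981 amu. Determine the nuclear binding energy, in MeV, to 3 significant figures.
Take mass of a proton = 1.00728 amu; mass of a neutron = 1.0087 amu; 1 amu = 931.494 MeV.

548 MeV

Mass of separated nucleons = 35(1.00728) + 36(1.0087) = 35.25480 + 36.3132 = 71.56800 amu
The mass defect is 71.56800 − 70.97981 = 0.58819 amu.
Binding energy = Δm·c² = 0.58819 × 931.494 MeV/amu = 547.895 MeV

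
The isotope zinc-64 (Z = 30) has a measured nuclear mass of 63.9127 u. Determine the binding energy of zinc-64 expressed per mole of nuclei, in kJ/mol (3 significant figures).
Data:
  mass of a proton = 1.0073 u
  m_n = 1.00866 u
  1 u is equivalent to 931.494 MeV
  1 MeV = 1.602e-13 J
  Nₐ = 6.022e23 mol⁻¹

5.40e+10 kJ/mol

With 30 protons and 34 neutrons (A = 64):
Σm = 30·m_p + 34·m_n = 30.2190 + 34.29444 = 64.51344 u
Δm = 64.51344 − 63.9127 = 0.60074 u
E_B = 0.60074 × 931.494 = 559.586 MeV
Per nucleus in joules: 559.586 MeV × 1.602e-13 J/MeV = 8.9646e-11 J
Per mole: 8.9646e-11 J × 6.022e23 mol⁻¹ = 5.3985e+13 J/mol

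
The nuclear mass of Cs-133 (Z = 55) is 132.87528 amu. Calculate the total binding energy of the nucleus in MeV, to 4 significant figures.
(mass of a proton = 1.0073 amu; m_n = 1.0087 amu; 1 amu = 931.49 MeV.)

Mass of separated nucleons = 55(1.0073) + 78(1.0087) = 55.4015 + 78.6786 = 134.0801 amu
Mass defect Δm = 134.0801 − 132.87528 = 1.20482 amu
E_B = 1.20482 × 931.49 = 1122.28 MeV

1122 MeV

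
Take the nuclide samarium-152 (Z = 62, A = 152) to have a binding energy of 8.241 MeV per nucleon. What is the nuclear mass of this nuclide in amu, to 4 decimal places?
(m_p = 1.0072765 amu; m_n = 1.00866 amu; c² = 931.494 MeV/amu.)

151.8858 amu

Total binding energy = 152 × 8.241 = 1252.632 MeV
Mass defect = 1252.632 MeV / (931.494 MeV/amu) = 1.344756 amu
Constituent mass = 62(1.0072765) + 90(1.00866) = 153.2305430 amu
Nuclear mass = 153.2305430 − 1.344756 = 151.8857870 amu ≈ 151.8858 amu (to 4 decimal places)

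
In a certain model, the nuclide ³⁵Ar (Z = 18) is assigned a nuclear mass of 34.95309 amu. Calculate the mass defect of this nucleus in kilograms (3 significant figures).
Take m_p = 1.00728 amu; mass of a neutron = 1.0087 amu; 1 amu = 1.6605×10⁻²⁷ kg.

With 18 protons and 17 neutrons (A = 35):
Σm = 18·m_p + 17·m_n = 18.13104 + 17.1479 = 35.27894 amu
Δm = 35.27894 − 34.95309 = 0.32585 amu
In SI units: 0.32585 amu × 1.6605×10⁻²⁷ kg/amu = 5.4107e-28 kg

5.41e-28 kg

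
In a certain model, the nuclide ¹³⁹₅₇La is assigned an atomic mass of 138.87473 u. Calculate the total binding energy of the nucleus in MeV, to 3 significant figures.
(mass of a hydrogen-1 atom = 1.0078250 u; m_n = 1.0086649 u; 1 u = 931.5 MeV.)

1190 MeV

The nucleus contains 57 protons and 139 − 57 = 82 neutrons.
Mass of separated nucleons = 57(1.0078250) + 82(1.0086649) = 57.4460250 + 82.7105218 = 140.1565468 u
The mass defect is 140.1565468 − 138.87473 = 1.2818168 u.
Converting to energy: 1.2818168 u × 931.5 MeV/u = 1194.01 MeV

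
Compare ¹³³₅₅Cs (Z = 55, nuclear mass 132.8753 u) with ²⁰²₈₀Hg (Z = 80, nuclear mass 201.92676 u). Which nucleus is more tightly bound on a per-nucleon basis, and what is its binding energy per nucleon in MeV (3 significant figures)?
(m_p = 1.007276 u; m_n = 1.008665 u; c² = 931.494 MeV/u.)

¹³³₅₅Cs: Σm = 55(1.007276) + 78(1.008665) = 134.076050 u; Δm = 1.200750 u; E_B = 1118.5 MeV; E_B/A = 8.410 MeV
²⁰²₈₀Hg: Σm = 80(1.007276) + 122(1.008665) = 203.639210 u; Δm = 1.712450 u; E_B = 1595.1 MeV; E_B/A = 7.897 MeV
¹³³₅₅Cs has the higher binding energy per nucleon, so it is the more tightly bound nucleus.

¹³³₅₅Cs; 8.41 MeV/nucleon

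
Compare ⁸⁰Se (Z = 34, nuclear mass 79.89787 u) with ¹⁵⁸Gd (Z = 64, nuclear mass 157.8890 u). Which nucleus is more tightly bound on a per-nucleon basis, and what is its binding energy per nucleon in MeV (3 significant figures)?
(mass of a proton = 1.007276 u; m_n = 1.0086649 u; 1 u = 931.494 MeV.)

⁸⁰Se: Σm = 34(1.007276) + 46(1.0086649) = 80.6459694 u; Δm = 0.7480994 u; E_B = 696.85 MeV; E_B/A = 8.711 MeV
¹⁵⁸Gd: Σm = 64(1.007276) + 94(1.0086649) = 159.2801646 u; Δm = 1.3911646 u; E_B = 1295.9 MeV; E_B/A = 8.202 MeV
⁸⁰Se has the higher binding energy per nucleon, so it is the more tightly bound nucleus.

⁸⁰Se; 8.71 MeV/nucleon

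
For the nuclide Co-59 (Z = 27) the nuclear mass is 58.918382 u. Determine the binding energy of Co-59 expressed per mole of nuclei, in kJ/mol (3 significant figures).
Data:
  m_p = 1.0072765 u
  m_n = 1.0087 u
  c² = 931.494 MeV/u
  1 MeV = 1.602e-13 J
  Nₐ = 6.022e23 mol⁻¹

The nucleus contains 27 protons and 59 − 27 = 32 neutrons.
Total constituent mass: 27 × 1.0072765 + 32 × 1.0087 = 59.4748655 u
The mass defect is 59.4748655 − 58.918382 = 0.5564835 u.
E_B = 0.5564835 × 931.494 = 518.361 MeV
Per nucleus in joules: 518.361 MeV × 1.602e-13 J/MeV = 8.3041e-11 J
Per mole: 8.3041e-11 J × 6.022e23 mol⁻¹ = 5.0007e+13 J/mol

5.00e+10 kJ/mol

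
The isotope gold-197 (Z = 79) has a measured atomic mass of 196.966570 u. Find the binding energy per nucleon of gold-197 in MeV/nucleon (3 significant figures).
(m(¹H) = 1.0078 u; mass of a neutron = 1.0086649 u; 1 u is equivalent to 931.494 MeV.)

7.91 MeV/nucleon

Σm = 79·m(¹H) + 118·m_n = 79.6162 + 119.0224582 = 198.6386582 u
Δm = 198.6386582 − 196.966570 = 1.6720882 u
Converting to energy: 1.6720882 u × 931.494 MeV/u = 1557.54 MeV
Per nucleon: 1557.54 / 197 = 7.906 MeV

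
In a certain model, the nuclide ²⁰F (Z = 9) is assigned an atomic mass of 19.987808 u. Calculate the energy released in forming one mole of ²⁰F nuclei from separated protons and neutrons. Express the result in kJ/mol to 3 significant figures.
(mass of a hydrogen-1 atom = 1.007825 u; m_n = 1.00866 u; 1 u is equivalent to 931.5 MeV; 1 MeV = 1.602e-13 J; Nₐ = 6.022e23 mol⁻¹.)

1.60e+10 kJ/mol

With 9 protons and 11 neutrons (A = 20):
Σm = 9·m(¹H) + 11·m_n = 9.070425 + 11.09526 = 20.165685 u
The mass defect is 20.165685 − 19.987808 = 0.177877 u.
Converting to energy: 0.177877 u × 931.5 MeV/u = 165.692 MeV
Per nucleus in joules: 165.692 MeV × 1.602e-13 J/MeV = 2.6544e-11 J
Per mole: 2.6544e-11 J × 6.022e23 mol⁻¹ = 1.5985e+13 J/mol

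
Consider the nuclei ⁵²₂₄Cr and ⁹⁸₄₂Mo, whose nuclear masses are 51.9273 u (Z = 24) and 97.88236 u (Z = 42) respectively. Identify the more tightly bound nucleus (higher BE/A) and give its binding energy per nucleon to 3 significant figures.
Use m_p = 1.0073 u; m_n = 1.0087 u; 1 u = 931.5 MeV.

⁵²₂₄Cr; 8.80 MeV/nucleon

⁵²₂₄Cr: Σm = 24(1.0073) + 28(1.0087) = 52.4188 u; Δm = 0.4915 u; E_B = 457.83 MeV; E_B/A = 8.804 MeV
⁹⁸₄₂Mo: Σm = 42(1.0073) + 56(1.0087) = 98.7938 u; Δm = 0.91144 u; E_B = 849.01 MeV; E_B/A = 8.663 MeV
⁵²₂₄Cr has the higher binding energy per nucleon, so it is the more tightly bound nucleus.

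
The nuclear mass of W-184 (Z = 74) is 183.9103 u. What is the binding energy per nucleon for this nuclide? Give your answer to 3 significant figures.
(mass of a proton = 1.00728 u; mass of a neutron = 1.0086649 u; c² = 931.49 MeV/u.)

With 74 protons and 110 neutrons (A = 184):
Σm = 74·m_p + 110·m_n = 74.53872 + 110.9531390 = 185.4918590 u
The mass defect is 185.4918590 − 183.9103 = 1.5815590 u.
Converting to energy: 1.5815590 u × 931.49 MeV/u = 1473.21 MeV
BE/A = 1473.21 MeV / 184 = 8.007 MeV/nucleon

8.01 MeV/nucleon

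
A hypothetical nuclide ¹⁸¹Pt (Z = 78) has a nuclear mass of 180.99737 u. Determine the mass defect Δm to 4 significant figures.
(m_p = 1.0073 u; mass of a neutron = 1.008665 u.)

With 78 protons and 103 neutrons (A = 181):
Mass of separated nucleons = 78(1.0073) + 103(1.008665) = 78.5694 + 103.892495 = 182.461895 u
The mass defect is 182.461895 − 180.99737 = 1.464525 u.

1.465 u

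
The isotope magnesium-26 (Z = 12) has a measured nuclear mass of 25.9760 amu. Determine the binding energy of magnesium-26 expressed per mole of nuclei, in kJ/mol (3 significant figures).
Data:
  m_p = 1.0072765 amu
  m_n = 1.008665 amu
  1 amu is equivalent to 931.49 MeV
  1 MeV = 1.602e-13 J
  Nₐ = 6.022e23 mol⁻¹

2.09e+10 kJ/mol

Mass of separated nucleons = 12(1.0072765) + 14(1.008665) = 12.0873180 + 14.121310 = 26.2086280 amu
Δm = 26.2086280 − 25.9760 = 0.2326280 amu
E_B = 0.2326280 × 931.49 = 216.691 MeV
Per nucleus in joules: 216.691 MeV × 1.602e-13 J/MeV = 3.4714e-11 J
Per mole: 3.4714e-11 J × 6.022e23 mol⁻¹ = 2.0905e+13 J/mol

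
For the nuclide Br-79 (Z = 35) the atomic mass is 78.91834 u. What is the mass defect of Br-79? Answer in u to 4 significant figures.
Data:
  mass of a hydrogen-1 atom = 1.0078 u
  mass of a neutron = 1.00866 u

Z = 35, so N = A − Z = 79 − 35 = 44.
Mass of separated nucleons = 35(1.0078) + 44(1.00866) = 35.2730 + 44.38104 = 79.65404 u
Mass defect Δm = 79.65404 − 78.91834 = 0.73570 u

0.7357 u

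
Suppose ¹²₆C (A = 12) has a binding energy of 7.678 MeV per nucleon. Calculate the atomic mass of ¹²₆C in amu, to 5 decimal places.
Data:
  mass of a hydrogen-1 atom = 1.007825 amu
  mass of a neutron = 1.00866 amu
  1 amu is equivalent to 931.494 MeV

12.00000 amu

Total binding energy = 12 × 7.678 = 92.136 MeV
Mass defect = 92.136 MeV / (931.494 MeV/amu) = 0.0989121 amu
Constituent mass = 6(1.007825) + 6(1.00866) = 12.098910 amu
Atomic mass = 12.098910 − 0.0989121 = 11.9999979 amu ≈ 12.00000 amu (to 5 decimal places)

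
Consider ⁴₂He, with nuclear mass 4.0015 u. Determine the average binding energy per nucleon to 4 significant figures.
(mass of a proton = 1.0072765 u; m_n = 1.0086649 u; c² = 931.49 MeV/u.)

7.075 MeV/nucleon

Σm = 2·m_p + 2·m_n = 2.0145530 + 2.0173298 = 4.0318828 u
Δm = 4.0318828 − 4.0015 = 0.0303828 u
Converting to energy: 0.0303828 u × 931.49 MeV/u = 28.3013 MeV
BE/A = 28.3013 MeV / 4 = 7.075 MeV/nucleon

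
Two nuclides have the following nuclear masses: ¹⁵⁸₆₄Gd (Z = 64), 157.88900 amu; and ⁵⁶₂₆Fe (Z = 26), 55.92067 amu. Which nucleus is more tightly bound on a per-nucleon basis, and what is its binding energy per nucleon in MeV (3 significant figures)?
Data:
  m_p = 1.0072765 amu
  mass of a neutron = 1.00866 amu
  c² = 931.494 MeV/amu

¹⁵⁸₆₄Gd: Σm = 64(1.0072765) + 94(1.00866) = 159.2797360 amu; Δm = 1.3907360 amu; E_B = 1295.5 MeV; E_B/A = 8.199 MeV
⁵⁶₂₆Fe: Σm = 26(1.0072765) + 30(1.00866) = 56.4489890 amu; Δm = 0.5283190 amu; E_B = 492.13 MeV; E_B/A = 8.788 MeV
⁵⁶₂₆Fe has the higher binding energy per nucleon, so it is the more tightly bound nucleus.

⁵⁶₂₆Fe; 8.79 MeV/nucleon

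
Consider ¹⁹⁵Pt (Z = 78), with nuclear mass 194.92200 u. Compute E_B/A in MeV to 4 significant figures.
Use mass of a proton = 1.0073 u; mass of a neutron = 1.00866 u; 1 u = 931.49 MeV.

Z = 78, so N = A − Z = 195 − 78 = 117.
Σm = 78·m_p + 117·m_n = 78.5694 + 118.01322 = 196.58262 u
Δm = 196.58262 − 194.92200 = 1.66062 u
Converting to energy: 1.66062 u × 931.49 MeV/u = 1546.85 MeV
Dividing by A = 195 gives 7.933 MeV per nucleon.

7.933 MeV/nucleon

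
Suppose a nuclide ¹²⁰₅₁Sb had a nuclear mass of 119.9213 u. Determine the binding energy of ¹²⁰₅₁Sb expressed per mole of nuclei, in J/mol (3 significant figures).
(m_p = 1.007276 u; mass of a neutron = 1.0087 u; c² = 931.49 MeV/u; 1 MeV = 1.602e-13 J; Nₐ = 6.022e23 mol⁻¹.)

9.44e+13 J/mol

Z = 51, so N = A − Z = 120 − 51 = 69.
Mass of separated nucleons = 51(1.007276) + 69(1.0087) = 51.371076 + 69.6003 = 120.971376 u
Δm = 120.971376 − 119.9213 = 1.050076 u
Binding energy = Δm·c² = 1.050076 × 931.49 MeV/u = 978.135 MeV
Per nucleus in joules: 978.135 MeV × 1.602e-13 J/MeV = 1.5670e-10 J
Per mole: 1.5670e-10 J × 6.022e23 mol⁻¹ = 9.4365e+13 J/mol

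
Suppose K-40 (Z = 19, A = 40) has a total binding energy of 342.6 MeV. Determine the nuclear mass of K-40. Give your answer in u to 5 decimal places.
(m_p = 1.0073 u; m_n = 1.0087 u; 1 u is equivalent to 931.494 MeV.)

39.95360 u

Mass defect = 342.6 MeV / (931.494 MeV/u) = 0.3677962 u
Constituent mass = 19(1.0073) + 21(1.0087) = 40.3214 u
Nuclear mass = 40.3214 − 0.3677962 = 39.9536038 u ≈ 39.95360 u (to 5 decimal places)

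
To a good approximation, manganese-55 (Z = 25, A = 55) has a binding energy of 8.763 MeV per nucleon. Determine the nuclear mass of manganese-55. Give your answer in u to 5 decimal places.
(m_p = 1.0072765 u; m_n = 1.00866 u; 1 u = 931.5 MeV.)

54.92431 u

Total binding energy = 55 × 8.763 = 481.965 MeV
Mass defect = 481.965 MeV / (931.5 MeV/u) = 0.5174074 u
Constituent mass = 25(1.0072765) + 30(1.00866) = 55.4417125 u
Nuclear mass = 55.4417125 − 0.5174074 = 54.9243051 u ≈ 54.92431 u (to 5 decimal places)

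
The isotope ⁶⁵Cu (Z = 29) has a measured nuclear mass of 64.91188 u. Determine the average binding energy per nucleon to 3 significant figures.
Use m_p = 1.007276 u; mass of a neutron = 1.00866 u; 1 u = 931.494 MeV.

8.75 MeV/nucleon

The nucleus contains 29 protons and 65 − 29 = 36 neutrons.
Mass of separated nucleons = 29(1.007276) + 36(1.00866) = 29.211004 + 36.31176 = 65.522764 u
The mass defect is 65.522764 − 64.91188 = 0.610884 u.
Binding energy = Δm·c² = 0.610884 × 931.494 MeV/u = 569.035 MeV
Dividing by A = 65 gives 8.754 MeV per nucleon.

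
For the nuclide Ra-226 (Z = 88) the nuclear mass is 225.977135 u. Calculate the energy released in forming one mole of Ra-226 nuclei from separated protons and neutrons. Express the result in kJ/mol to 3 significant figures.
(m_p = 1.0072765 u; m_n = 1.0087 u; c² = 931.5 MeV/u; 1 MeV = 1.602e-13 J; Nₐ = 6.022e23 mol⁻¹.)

Mass of separated nucleons = 88(1.0072765) + 138(1.0087) = 88.6403320 + 139.2006 = 227.8409320 u
The mass defect is 227.8409320 − 225.977135 = 1.8637970 u.
Binding energy = Δm·c² = 1.8637970 × 931.5 MeV/u = 1736.13 MeV
Per nucleus in joules: 1736.13 MeV × 1.602e-13 J/MeV = 2.7813e-10 J
Per mole: 2.7813e-10 J × 6.022e23 mol⁻¹ = 1.6749e+14 J/mol

1.67e+11 kJ/mol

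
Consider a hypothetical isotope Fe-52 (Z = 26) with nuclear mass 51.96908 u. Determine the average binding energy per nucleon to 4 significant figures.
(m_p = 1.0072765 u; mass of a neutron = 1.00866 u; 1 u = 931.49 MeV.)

7.976 MeV/nucleon

With 26 protons and 26 neutrons (A = 52):
Total constituent mass: 26 × 1.0072765 + 26 × 1.00866 = 52.4143490 u
Δm = 52.4143490 − 51.96908 = 0.4452690 u
Converting to energy: 0.4452690 u × 931.49 MeV/u = 414.764 MeV
BE/A = 414.764 MeV / 52 = 7.976 MeV/nucleon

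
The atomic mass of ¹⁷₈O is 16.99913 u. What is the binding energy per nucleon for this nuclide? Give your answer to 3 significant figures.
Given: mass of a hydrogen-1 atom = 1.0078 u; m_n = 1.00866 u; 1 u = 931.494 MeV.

Total constituent mass: 8 × 1.0078 + 9 × 1.00866 = 17.14034 u
Mass defect Δm = 17.14034 − 16.99913 = 0.14121 u
E_B = 0.14121 × 931.494 = 131.536 MeV
Dividing by A = 17 gives 7.737 MeV per nucleon.

7.74 MeV/nucleon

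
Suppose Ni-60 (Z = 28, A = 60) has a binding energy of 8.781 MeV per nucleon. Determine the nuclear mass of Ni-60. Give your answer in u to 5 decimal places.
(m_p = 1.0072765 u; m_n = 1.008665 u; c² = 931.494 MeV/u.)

59.91541 u

Total binding energy = 60 × 8.781 = 526.860 MeV
Mass defect = 526.860 MeV / (931.494 MeV/u) = 0.5656075 u
Constituent mass = 28(1.0072765) + 32(1.008665) = 60.4810220 u
Nuclear mass = 60.4810220 − 0.5656075 = 59.9154145 u ≈ 59.91541 u (to 5 decimal places)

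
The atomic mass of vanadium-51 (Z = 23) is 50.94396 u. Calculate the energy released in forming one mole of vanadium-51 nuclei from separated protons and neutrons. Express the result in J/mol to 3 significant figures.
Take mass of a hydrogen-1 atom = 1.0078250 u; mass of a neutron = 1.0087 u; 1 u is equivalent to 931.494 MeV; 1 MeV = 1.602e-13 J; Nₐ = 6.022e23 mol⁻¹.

Z = 23, so N = A − Z = 51 − 23 = 28.
Mass of separated nucleons = 23(1.0078250) + 28(1.0087) = 23.1799750 + 28.2436 = 51.4235750 u
The mass defect is 51.4235750 − 50.94396 = 0.4796150 u.
Converting to energy: 0.4796150 u × 931.494 MeV/u = 446.758 MeV
Per nucleus in joules: 446.758 MeV × 1.602e-13 J/MeV = 7.1571e-11 J
Per mole: 7.1571e-11 J × 6.022e23 mol⁻¹ = 4.3100e+13 J/mol

4.31e+13 J/mol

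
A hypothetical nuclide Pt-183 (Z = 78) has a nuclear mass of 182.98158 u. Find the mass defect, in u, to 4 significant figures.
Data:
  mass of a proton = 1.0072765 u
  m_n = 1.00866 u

1.495 u

With 78 protons and 105 neutrons (A = 183):
Total constituent mass: 78 × 1.0072765 + 105 × 1.00866 = 184.4768670 u
Δm = 184.4768670 − 182.98158 = 1.4952870 u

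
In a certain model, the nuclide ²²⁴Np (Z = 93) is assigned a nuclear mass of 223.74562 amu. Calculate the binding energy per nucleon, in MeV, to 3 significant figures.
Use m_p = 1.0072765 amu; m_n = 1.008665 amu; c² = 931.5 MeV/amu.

Z = 93, so N = A − Z = 224 − 93 = 131.
Σm = 93·m_p + 131·m_n = 93.6767145 + 132.135115 = 225.8118295 amu
Δm = 225.8118295 − 223.74562 = 2.0662095 amu
Binding energy = Δm·c² = 2.0662095 × 931.5 MeV/amu = 1924.67 MeV
BE/A = 1924.67 MeV / 224 = 8.592 MeV/nucleon

8.59 MeV/nucleon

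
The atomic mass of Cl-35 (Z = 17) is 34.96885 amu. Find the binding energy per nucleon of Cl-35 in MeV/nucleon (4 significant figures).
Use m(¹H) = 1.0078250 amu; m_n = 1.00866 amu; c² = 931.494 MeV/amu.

8.518 MeV/nucleon

The nucleus contains 17 protons and 35 − 17 = 18 neutrons.
Σm = 17·m(¹H) + 18·m_n = 17.1330250 + 18.15588 = 35.2889050 amu
The mass defect is 35.2889050 − 34.96885 = 0.3200550 amu.
Binding energy = Δm·c² = 0.3200550 × 931.494 MeV/amu = 298.129 MeV
Dividing by A = 35 gives 8.518 MeV per nucleon.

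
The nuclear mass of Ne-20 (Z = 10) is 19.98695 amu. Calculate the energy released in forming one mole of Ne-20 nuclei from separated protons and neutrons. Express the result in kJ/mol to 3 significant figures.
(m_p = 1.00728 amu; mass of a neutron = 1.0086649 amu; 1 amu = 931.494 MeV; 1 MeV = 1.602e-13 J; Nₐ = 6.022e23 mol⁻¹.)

Z = 10, so N = A − Z = 20 − 10 = 10.
Mass of separated nucleons = 10(1.00728) + 10(1.0086649) = 10.07280 + 10.0866490 = 20.1594490 amu
Δm = 20.1594490 − 19.98695 = 0.1724990 amu
Converting to energy: 0.1724990 amu × 931.494 MeV/amu = 160.682 MeV
Per nucleus in joules: 160.682 MeV × 1.602e-13 J/MeV = 2.5741e-11 J
Per mole: 2.5741e-11 J × 6.022e23 mol⁻¹ = 1.5501e+13 J/mol

1.55e+10 kJ/mol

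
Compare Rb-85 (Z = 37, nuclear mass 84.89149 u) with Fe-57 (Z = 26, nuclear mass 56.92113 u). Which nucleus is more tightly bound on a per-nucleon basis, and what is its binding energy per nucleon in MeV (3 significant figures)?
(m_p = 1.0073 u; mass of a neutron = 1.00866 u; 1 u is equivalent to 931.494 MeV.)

Fe-57; 8.78 MeV/nucleon

Rb-85: Σm = 37(1.0073) + 48(1.00866) = 85.68578 u; Δm = 0.79429 u; E_B = 739.88 MeV; E_B/A = 8.704 MeV
Fe-57: Σm = 26(1.0073) + 31(1.00866) = 57.45826 u; Δm = 0.53713 u; E_B = 500.33 MeV; E_B/A = 8.778 MeV
Fe-57 has the higher binding energy per nucleon, so it is the more tightly bound nucleus.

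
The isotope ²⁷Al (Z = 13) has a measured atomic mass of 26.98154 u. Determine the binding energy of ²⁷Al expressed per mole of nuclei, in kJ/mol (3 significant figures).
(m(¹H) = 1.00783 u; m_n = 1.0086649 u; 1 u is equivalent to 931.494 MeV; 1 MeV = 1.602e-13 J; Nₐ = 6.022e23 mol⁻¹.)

With 13 protons and 14 neutrons (A = 27):
Total constituent mass: 13 × 1.00783 + 14 × 1.0086649 = 27.2230986 u
Δm = 27.2230986 − 26.98154 = 0.2415586 u
Converting to energy: 0.2415586 u × 931.494 MeV/u = 225.010 MeV
Per nucleus in joules: 225.010 MeV × 1.602e-13 J/MeV = 3.6047e-11 J
Per mole: 3.6047e-11 J × 6.022e23 mol⁻¹ = 2.1708e+13 J/mol

2.17e+10 kJ/mol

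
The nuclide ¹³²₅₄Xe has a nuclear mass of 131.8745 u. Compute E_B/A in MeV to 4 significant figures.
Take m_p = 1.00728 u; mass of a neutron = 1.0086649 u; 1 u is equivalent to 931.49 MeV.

8.429 MeV/nucleon

The nucleus contains 54 protons and 132 − 54 = 78 neutrons.
Mass of separated nucleons = 54(1.00728) + 78(1.0086649) = 54.39312 + 78.6758622 = 133.0689822 u
Mass defect Δm = 133.0689822 − 131.8745 = 1.1944822 u
Binding energy = Δm·c² = 1.1944822 × 931.49 MeV/u = 1112.65 MeV
BE/A = 1112.65 MeV / 132 = 8.429 MeV/nucleon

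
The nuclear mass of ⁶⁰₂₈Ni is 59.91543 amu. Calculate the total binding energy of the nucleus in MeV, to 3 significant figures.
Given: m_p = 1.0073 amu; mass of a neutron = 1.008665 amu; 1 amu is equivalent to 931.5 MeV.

527 MeV

With 28 protons and 32 neutrons (A = 60):
Mass of separated nucleons = 28(1.0073) + 32(1.008665) = 28.2044 + 32.277280 = 60.481680 amu
Δm = 60.481680 − 59.91543 = 0.566250 amu
Converting to energy: 0.566250 amu × 931.5 MeV/amu = 527.462 MeV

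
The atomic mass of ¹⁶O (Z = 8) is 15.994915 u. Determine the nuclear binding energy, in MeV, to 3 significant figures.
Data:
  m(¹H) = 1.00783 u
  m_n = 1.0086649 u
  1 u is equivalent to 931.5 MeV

128 MeV

Total constituent mass: 8 × 1.00783 + 8 × 1.0086649 = 16.1319592 u
The mass defect is 16.1319592 − 15.994915 = 0.1370442 u.
Binding energy = Δm·c² = 0.1370442 × 931.5 MeV/u = 127.657 MeV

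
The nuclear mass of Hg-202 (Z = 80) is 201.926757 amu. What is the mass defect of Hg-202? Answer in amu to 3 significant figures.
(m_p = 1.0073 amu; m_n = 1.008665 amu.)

1.71 amu

The nucleus contains 80 protons and 202 − 80 = 122 neutrons.
Σm = 80·m_p + 122·m_n = 80.5840 + 123.057130 = 203.641130 amu
Δm = 203.641130 − 201.926757 = 1.714373 amu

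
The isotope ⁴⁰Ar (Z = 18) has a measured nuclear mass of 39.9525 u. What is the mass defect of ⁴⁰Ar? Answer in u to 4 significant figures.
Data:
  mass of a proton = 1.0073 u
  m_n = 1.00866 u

0.3694 u

Z = 18, so N = A − Z = 40 − 18 = 22.
Total constituent mass: 18 × 1.0073 + 22 × 1.00866 = 40.32192 u
The mass defect is 40.32192 − 39.9525 = 0.36942 u.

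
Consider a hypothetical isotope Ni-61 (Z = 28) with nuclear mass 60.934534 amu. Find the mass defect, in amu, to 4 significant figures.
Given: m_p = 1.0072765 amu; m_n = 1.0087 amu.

The nucleus contains 28 protons and 61 − 28 = 33 neutrons.
Mass of separated nucleons = 28(1.0072765) + 33(1.0087) = 28.2037420 + 33.2871 = 61.4908420 amu
Δm = 61.4908420 − 60.934534 = 0.5563080 amu

0.5563 amu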